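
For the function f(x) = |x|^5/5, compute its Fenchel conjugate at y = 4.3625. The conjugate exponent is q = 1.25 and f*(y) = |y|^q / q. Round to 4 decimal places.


The conjugate exponent q satisfies 1/p + 1/q = 1.
p = 5, so q = 5/(5 - 1) = 1.25
|y|^q = 4.3625^1.25 = 6.3048
f*(4.3625) = 6.3048 / 1.25 = 5.0438


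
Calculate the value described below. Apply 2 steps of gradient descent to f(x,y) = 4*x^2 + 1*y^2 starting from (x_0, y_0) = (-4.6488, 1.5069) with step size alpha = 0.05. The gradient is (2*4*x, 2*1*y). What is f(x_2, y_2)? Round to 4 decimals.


Gradient descent on f(x,y) = 4*x^2 + 1*y^2.
Starting point: (-4.6488, 1.5069), alpha = 0.05
Step 1: grad_x = 2*4*-4.6488 = -37.1904, grad_y = 2*1*1.5069 = 3.0138
  x_1 = -4.6488 - 0.05*-37.1904 = -2.7893
  y_1 = 1.5069 - 0.05*3.0138 = 1.3562
Step 2: grad_x = 2*4*-2.7893 = -22.3142, grad_y = 2*1*1.3562 = 2.7124
  x_2 = -2.7893 - 0.05*-22.3142 = -1.6736
  y_2 = 1.3562 - 0.05*2.7124 = 1.2206
f(-1.6736, 1.2206) = 4*(-1.6736)^2 + 1*1.2206^2 = 12.6932


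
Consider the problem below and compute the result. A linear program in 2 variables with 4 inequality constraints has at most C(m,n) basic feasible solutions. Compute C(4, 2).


Each vertex corresponds to some choice of n active constraints out of m, so the number of vertices is at most C(m, n) = m! / (n!(m-n)!).
m = 4, n = 2
Numerator: 4 * 3
Denominator: 2! = 2
C(4, 2) = 6


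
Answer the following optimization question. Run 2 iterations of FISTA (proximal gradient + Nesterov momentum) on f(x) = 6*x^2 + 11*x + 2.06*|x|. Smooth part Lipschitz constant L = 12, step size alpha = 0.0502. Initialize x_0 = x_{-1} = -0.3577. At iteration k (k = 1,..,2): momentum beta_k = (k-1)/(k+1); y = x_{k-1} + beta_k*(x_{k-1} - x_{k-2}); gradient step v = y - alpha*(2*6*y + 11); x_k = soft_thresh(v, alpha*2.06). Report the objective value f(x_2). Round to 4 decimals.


FISTA on f(x) = 6*x^2 + 11*x + 2.06*|x|
L = 12, alpha = 0.0502
Iteration 1: beta = 0.0, y = -0.3577 + 0.0*(-0.3577 + 0.3577) = -0.3577
  grad(y) = 6.7076, v = y - alpha*grad = -0.6944
  prox(v) = soft_thresh(-0.6944, 0.1034) = -0.591
Iteration 2: beta = 0.3333, y = -0.591 + 0.3333*(-0.591 + 0.3577) = -0.6688
  grad(y) = 2.9746, v = y - alpha*grad = -0.8181
  prox(v) = soft_thresh(-0.8181, 0.1034) = -0.7147
f(x_2) = 6*(-0.7147)^2 + 11*(-0.7147) + 2.06*|-0.7147| = -3.3246


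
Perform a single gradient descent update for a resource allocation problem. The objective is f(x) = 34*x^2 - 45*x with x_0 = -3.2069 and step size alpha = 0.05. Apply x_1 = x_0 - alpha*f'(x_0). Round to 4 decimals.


We compute the gradient at x_0 and apply the update.
f'(x) = 68*x - 45
f'(-3.2069) = 68*-3.2069 - 45 = -263.0692
x_1 = -3.2069 - 0.05*-263.0692 = 9.9466


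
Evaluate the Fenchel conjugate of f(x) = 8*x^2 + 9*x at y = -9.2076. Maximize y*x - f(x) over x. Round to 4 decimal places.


f*(y) = sup_x {y*x - a*x^2 - b*x} = sup_x {(y-b)*x - a*x^2}
FOC: (y - b) - 2a*x = 0 => x* = (y - b)/(2a)
x* = (-9.2076 - 9)/(2*8) = -1.138
f*(-9.2076) = (y-b)^2/(4a) = (-9.2076 - 9)^2/(4*8)
= 331.5167/32 = 10.3599


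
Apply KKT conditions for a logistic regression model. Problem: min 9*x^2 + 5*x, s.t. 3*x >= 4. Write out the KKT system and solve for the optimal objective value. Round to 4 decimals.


Step 1: Try lambda = 0 (constraint inactive).
x_unc = -5/(2*9) = -0.2778
Check: 3*-0.2778 = -0.8334 < 4 -- violated!
Step 2: Constraint must be active: 3*x = 4
x* = 4/3 = 1.3333 (rounded; the exact value 4/3 is used below)
lambda = (2*9*(4/3) + 5)/3 = 9.6667
Step 3: Compute optimal value.
f(x*) = 9*(4/3)^2 + 5*(4/3) = 22.6667


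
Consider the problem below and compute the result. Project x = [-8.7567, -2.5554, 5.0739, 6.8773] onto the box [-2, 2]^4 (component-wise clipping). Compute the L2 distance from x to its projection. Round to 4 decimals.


Project each component onto [-2, 2].
clip(-8.7567) = -2.0, clip(-2.5554) = -2.0, clip(5.0739) = 2.0, clip(6.8773) = 2.0
Projection = [-2.0, -2.0, 2.0, 2.0]
Squared diffs: [45.653, 0.3085, 9.4489, 23.7881]
Distance = sqrt(79.1985) = 8.8993


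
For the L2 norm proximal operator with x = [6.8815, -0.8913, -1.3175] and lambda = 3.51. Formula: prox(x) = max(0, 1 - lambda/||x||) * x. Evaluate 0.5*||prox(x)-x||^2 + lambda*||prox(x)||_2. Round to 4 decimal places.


Step 1: Compute ||x||.
||x|| = 7.063
Step 2: Compute scaling factor.
scale = max(0, 1 - 3.51/7.063) = 0.503
Step 3: prox(x) = [3.4617, -0.4484, -0.6628]
||prox(x)|| = 3.553
Step 4: Proximal objective.
0.5*||prox-x||^2 = 6.1601
lambda*||prox|| = 12.471
Total = 18.6309


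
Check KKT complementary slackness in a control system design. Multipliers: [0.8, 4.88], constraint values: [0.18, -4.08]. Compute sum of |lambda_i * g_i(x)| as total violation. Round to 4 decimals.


KKT complementary slackness check:
lambda_1 * g_1 = 0.8 * 0.18 = 0.144
lambda_2 * g_2 = 4.88 * -4.08 = -19.9104
Total violation = 0.144 + 19.9104 = 20.0544


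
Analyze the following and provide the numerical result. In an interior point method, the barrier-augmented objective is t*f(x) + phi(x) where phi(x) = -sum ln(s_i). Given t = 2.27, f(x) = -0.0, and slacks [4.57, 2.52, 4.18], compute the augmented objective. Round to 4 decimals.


Step 1: Compute log-barrier.
ln values: [1.5195, 0.9243, 1.4303]
phi = -(1.5195 + 0.9243 + 1.4303) = -3.8741
Step 2: Compute augmented objective.
t*f(x) = 2.27*-0.0 = -0.0
Total = -0.0 - 3.8741 = -3.8741


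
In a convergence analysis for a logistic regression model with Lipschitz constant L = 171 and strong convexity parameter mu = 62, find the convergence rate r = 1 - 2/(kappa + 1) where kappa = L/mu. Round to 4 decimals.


Step 1: Compute the condition number.
kappa = L/mu = 171/62 = 2.7581
Step 2: Compute the convergence rate.
r = 1 - 2/(kappa + 1) = 1 - 2*mu/(L + mu) = (L - mu)/(L + mu) = 109/233 = 0.4678


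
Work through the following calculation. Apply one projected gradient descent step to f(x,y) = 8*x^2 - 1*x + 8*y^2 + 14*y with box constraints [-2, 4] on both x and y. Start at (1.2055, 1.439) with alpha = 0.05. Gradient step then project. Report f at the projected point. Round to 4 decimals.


Step 1: Compute gradient at (1.2055, 1.439).
grad_x = 2*8*1.2055 - 1 = 18.288
grad_y = 2*8*1.439 + 14 = 37.024
Step 2: Gradient step.
x_raw = 1.2055 - 0.05*18.288 = 0.2911
y_raw = 1.439 - 0.05*37.024 = -0.4122
Step 3: Project onto [-2, 4].
x_proj = clip(0.2911) = 0.2911
y_proj = clip(-0.4122) = -0.4122
Step 4: Evaluate f.
f(0.2911, -0.4122) = -4.0247


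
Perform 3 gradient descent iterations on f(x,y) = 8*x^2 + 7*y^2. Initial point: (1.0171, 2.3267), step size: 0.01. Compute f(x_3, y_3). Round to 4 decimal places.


Gradient descent on f(x,y) = 8*x^2 + 7*y^2.
Starting point: (1.0171, 2.3267), alpha = 0.01
Step 1: grad_x = 2*8*1.0171 = 16.2736, grad_y = 2*7*2.3267 = 32.5738
  x_1 = 1.0171 - 0.01*16.2736 = 0.8544
  y_1 = 2.3267 - 0.01*32.5738 = 2.001
Step 2: grad_x = 2*8*0.8544 = 13.6698, grad_y = 2*7*2.001 = 28.0135
  x_2 = 0.8544 - 0.01*13.6698 = 0.7177
  y_2 = 2.001 - 0.01*28.0135 = 1.7208
Step 3: grad_x = 2*8*0.7177 = 11.4827, grad_y = 2*7*1.7208 = 24.0916
  x_3 = 0.7177 - 0.01*11.4827 = 0.6028
  y_3 = 1.7208 - 0.01*24.0916 = 1.4799
f(0.6028, 1.4799) = 8*0.6028^2 + 7*1.4799^2 = 18.2383


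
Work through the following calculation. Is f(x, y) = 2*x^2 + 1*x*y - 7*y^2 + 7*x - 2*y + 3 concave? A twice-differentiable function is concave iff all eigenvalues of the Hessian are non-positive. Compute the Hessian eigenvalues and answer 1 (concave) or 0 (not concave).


The Hessian of f(x,y) = 2*x^2 + 1*x*y - 7*y^2 + 7*x - 2*y + 3 is:
H = [[4, 1], [1, -14]]
Trace = 4 - 14 = -10
Determinant = 4*-14 - (1)^2 = -57
Discriminant = (-10)^2 - 4*-57 = 328.0
Eigenvalues: lambda_1 = -14.0554, lambda_2 = 4.0554
The function is not concave.

0


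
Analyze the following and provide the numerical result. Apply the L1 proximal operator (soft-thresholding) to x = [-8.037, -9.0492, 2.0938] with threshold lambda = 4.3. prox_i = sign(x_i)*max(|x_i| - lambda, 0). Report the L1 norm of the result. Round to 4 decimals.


Soft-thresholding with lambda = 4.3:
prox(-8.037) = sign(-8.037)*max(|-8.037| - 4.3, 0) = -3.737
prox(-9.0492) = sign(-9.0492)*max(|-9.0492| - 4.3, 0) = -4.7492
prox(2.0938) = sign(2.0938)*max(|2.0938| - 4.3, 0) = 0.0
prox(x) = [-3.737, -4.7492, 0.0]
||prox(x)||_1 = 3.737 + 4.7492 + 0.0 = 8.4862


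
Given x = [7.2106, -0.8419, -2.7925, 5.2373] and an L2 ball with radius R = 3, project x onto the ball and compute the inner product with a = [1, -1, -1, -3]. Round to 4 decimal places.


Step 1: Compute ||x|| (intermediates to 6 decimals).
||x|| = sqrt(7.2106^2 + (-0.8419)^2 + (-2.7925)^2 + 5.2373^2) = 9.377042
Step 2: Project.
Since ||x|| > R, scale = R/||x|| = 3/9.377042 = 0.31993, proj(x) = scale * x
proj(x) = [2.306887, -0.269349, -0.893405, 1.675569]
Step 3: Dot product.
a^T * proj(x) = 1*2.306887 - 1*(-0.269349) - 1*(-0.893405) - 3*1.675569 = -1.5571


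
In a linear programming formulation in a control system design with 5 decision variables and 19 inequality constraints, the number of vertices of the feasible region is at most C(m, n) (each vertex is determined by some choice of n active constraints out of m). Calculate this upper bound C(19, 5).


Each vertex corresponds to some choice of n active constraints out of m, so the number of vertices is at most C(m, n) = m! / (n!(m-n)!).
m = 19, n = 5
Numerator: 19 * 18 * 17 * 16 * 15
Denominator: 5! = 120
C(19, 5) = 11628


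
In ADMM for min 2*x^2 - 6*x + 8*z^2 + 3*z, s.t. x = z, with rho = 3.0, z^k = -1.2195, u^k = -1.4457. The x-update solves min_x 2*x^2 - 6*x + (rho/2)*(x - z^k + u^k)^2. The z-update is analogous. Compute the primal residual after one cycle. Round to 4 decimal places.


ADMM iteration with rho = 3.0, z^k = -1.2195, u^k = -1.4457
Step 1: x-update.
Minimize 2*x^2 - 6*x + (3.0/2)*(x + 1.2195 - 1.4457)^2
FOC: (2*2 + 3.0)*x = 6 + 3.0*(-1.2195 + 1.4457)
x^{k+1} = 0.9541
Step 2: z-update.
Minimize 8*z^2 + 3*z + (3.0/2)*(0.9541 - z - 1.4457)^2
FOC: (2*8 + 3.0)*z = -3 + 3.0*(0.9541 - 1.4457)
z^{k+1} = -0.2355
Step 3: u-update.
u^{k+1} = -1.4457 + 0.9541 + 0.2355 = -0.2561
Step 4: Primal residual = |0.9541 + 0.2355| = 1.1896


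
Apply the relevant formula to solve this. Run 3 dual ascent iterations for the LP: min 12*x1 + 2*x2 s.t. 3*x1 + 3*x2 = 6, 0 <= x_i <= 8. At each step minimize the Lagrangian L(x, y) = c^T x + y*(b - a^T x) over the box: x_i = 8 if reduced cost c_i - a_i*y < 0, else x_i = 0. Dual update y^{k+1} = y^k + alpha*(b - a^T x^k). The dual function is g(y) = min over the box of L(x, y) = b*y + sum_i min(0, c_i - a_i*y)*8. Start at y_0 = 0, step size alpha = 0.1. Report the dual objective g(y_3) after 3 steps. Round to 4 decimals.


Dual ascent for LP: min 12*x1 + 2*x2, 3*x1 + 3*x2 = 6, 0 <= x_i <= 8
Step 1: y^k = 0.0, reduced costs: (12.0, 2.0)
  x^k = (0.0, 0.0), subgradient = b - a^T x = 6.0
  y^{k+1} = 0.0 + 0.1*6.0 = 0.6
Step 2: y^k = 0.6, reduced costs: (10.2, 0.2)
  x^k = (0.0, 0.0), subgradient = b - a^T x = 6.0
  y^{k+1} = 0.6 + 0.1*6.0 = 1.2
Step 3: y^k = 1.2, reduced costs: (8.4, -1.6)
  x^k = (0.0, 8.0), subgradient = b - a^T x = -18.0
  y^{k+1} = 1.2 + 0.1*-18.0 = -0.6
Dual objective at y_3 = -0.6: reduced costs (13.8, 3.8), box minimizer x = (0.0, 0.0)
g(y_3) = b*y + (c1 - a1*y)*x1 + (c2 - a2*y)*x2 = 6*(-0.6) + 13.8*0.0 + 3.8*0.0 = -3.6 + 0.0 + 0.0 = -3.6


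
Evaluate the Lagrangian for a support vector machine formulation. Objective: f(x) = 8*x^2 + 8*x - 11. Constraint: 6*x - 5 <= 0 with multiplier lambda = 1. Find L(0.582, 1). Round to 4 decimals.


Step 1: Evaluate f(x).
f(0.582) = 8*0.582^2 + 8*0.582 - 11 = -3.6342
Step 2: Evaluate g(x).
g(0.582) = 6*0.582 - 5 = -1.508
Step 3: Compute Lagrangian.
L = -3.6342 + 1*-1.508 = -5.1422


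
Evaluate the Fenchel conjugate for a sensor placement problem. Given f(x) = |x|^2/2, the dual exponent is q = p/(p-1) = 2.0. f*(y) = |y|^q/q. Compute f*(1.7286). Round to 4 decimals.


The conjugate exponent q satisfies 1/p + 1/q = 1.
p = 2, so q = 2/(2 - 1) = 2.0
|y|^q = 1.7286^2.0 = 2.9881
f*(1.7286) = 2.9881 / 2.0 = 1.494


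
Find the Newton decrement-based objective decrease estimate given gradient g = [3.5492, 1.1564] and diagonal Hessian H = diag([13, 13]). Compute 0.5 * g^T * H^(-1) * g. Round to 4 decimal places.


Step 1: H is diagonal, so H^(-1) * g = [0.273, 0.089].
Step 2: g^T H^(-1) g = sum_i g_i^2 / H_ii
  = (3.5492)^2/13 + (1.1564)^2/13
  = 0.969 + 0.1029 = 1.0719
Step 3: Objective decrease = 0.5 * g^T H^(-1) g = 0.5359


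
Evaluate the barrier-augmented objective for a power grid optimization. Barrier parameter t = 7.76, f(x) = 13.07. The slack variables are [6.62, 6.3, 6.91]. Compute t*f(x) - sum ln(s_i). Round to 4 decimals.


Step 1: Compute log-barrier.
ln values: [1.8901, 1.8405, 1.933]
phi = -(1.8901 + 1.8405 + 1.933) = -5.6636
Step 2: Compute augmented objective.
t*f(x) = 7.76*13.07 = 101.4232
Total = 101.4232 - 5.6636 = 95.7596


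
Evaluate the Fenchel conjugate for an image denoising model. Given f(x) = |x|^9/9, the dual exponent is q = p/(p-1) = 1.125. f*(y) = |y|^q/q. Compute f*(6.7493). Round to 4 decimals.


The conjugate exponent q satisfies 1/p + 1/q = 1.
p = 9, so q = 9/(9 - 1) = 1.125
|y|^q = 6.7493^1.125 = 8.5687
f*(6.7493) = 8.5687 / 1.125 = 7.6166


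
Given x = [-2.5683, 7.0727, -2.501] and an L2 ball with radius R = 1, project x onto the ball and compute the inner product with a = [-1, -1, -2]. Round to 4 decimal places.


Step 1: Compute ||x|| (intermediates to 6 decimals).
||x|| = sqrt((-2.5683)^2 + 7.0727^2 + (-2.501)^2) = 7.929329
Step 2: Project.
Since ||x|| > R, scale = R/||x|| = 1/7.929329 = 0.126114, proj(x) = scale * x
proj(x) = [-0.323899, 0.891966, -0.315411]
Step 3: Dot product.
a^T * proj(x) = -1*(-0.323899) - 1*0.891966 - 2*(-0.315411) = 0.0628


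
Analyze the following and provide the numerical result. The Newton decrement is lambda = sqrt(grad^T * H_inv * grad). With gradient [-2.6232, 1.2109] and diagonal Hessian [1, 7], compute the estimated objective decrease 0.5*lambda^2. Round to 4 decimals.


Step 1: H is diagonal, so H^(-1) * g = [-2.6232, 0.173].
Step 2: g^T H^(-1) g = sum_i g_i^2 / H_ii
  = (-2.6232)^2/1 + (1.2109)^2/7
  = 6.8812 + 0.2095 = 7.0906
Step 3: Objective decrease = 0.5 * g^T H^(-1) g = 3.5453


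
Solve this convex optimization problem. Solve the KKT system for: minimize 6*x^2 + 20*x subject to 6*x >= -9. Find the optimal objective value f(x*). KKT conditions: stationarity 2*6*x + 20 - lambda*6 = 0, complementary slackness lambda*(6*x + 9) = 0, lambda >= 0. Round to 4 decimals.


Step 1: Try lambda = 0 (constraint inactive).
x_unc = -20/(2*6) = -1.6667
Check: 6*-1.6667 = -10.0002 < -9 -- violated!
Step 2: Constraint must be active: 6*x = -9
x* = -9/6 = -1.5
lambda = (2*6*(-1.5) + 20)/6 = 0.3333
Step 3: Compute optimal value.
f(x*) = 6*(-1.5)^2 + 20*(-1.5) = -16.5


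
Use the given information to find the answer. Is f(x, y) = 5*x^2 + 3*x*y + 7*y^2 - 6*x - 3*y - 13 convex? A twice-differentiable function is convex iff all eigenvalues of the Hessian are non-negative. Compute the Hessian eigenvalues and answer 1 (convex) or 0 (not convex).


The Hessian of f(x,y) = 5*x^2 + 3*x*y + 7*y^2 - 6*x - 3*y - 13 is:
H = [[10, 3], [3, 14]]
Trace = 10 + 14 = 24
Determinant = 10*14 - (3)^2 = 131
Discriminant = (24)^2 - 4*131 = 52.0
Eigenvalues: lambda_1 = 8.3944, lambda_2 = 15.6056
The function is convex.

1


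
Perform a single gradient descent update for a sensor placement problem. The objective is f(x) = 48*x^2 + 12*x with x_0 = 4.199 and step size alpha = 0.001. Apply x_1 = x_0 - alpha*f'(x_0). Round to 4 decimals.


We compute the gradient at x_0 and apply the update.
f'(x) = 96*x + 12
f'(4.199) = 96*4.199 + 12 = 415.104
x_1 = 4.199 - 0.001*415.104 = 3.7839


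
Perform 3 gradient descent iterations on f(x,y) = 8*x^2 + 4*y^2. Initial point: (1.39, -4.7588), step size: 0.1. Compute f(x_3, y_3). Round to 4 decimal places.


Gradient descent on f(x,y) = 8*x^2 + 4*y^2.
Starting point: (1.39, -4.7588), alpha = 0.1
Step 1: grad_x = 2*8*1.39 = 22.24, grad_y = 2*4*-4.7588 = -38.0704
  x_1 = 1.39 - 0.1*22.24 = -0.834
  y_1 = -4.7588 - 0.1*-38.0704 = -0.9518
Step 2: grad_x = 2*8*-0.834 = -13.344, grad_y = 2*4*-0.9518 = -7.6141
  x_2 = -0.834 - 0.1*-13.344 = 0.5004
  y_2 = -0.9518 - 0.1*-7.6141 = -0.1904
Step 3: grad_x = 2*8*0.5004 = 8.0064, grad_y = 2*4*-0.1904 = -1.5228
  x_3 = 0.5004 - 0.1*8.0064 = -0.3002
  y_3 = -0.1904 - 0.1*-1.5228 = -0.0381
f(-0.3002, -0.0381) = 8*(-0.3002)^2 + 4*(-0.0381)^2 = 0.7269


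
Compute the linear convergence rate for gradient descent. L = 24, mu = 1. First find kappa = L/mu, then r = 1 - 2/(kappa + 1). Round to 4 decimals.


Step 1: Compute the condition number.
kappa = L/mu = 24/1 = 24.0
Step 2: Compute the convergence rate.
r = 1 - 2/(kappa + 1) = 1 - 2*mu/(L + mu) = (L - mu)/(L + mu) = 23/25 = 0.92


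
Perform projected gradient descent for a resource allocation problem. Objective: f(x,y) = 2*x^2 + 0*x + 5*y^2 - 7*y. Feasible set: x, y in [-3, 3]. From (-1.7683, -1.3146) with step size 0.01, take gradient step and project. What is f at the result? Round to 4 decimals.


Step 1: Compute gradient at (-1.7683, -1.3146).
grad_x = 2*2*-1.7683 + 0 = -7.0732
grad_y = 2*5*-1.3146 - 7 = -20.146
Step 2: Gradient step.
x_raw = -1.7683 - 0.01*-7.0732 = -1.6976
y_raw = -1.3146 - 0.01*-20.146 = -1.1131
Step 3: Project onto [-3, 3].
x_proj = clip(-1.6976) = -1.6976
y_proj = clip(-1.1131) = -1.1131
Step 4: Evaluate f.
f(-1.6976, -1.1131) = 19.7509


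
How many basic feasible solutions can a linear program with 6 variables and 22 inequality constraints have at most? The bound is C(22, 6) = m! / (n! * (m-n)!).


Each vertex corresponds to some choice of n active constraints out of m, so the number of vertices is at most C(m, n) = m! / (n!(m-n)!).
m = 22, n = 6
Numerator: 22 * 21 * 20 * 19 * 18 * 17
Denominator: 6! = 720
C(22, 6) = 74613


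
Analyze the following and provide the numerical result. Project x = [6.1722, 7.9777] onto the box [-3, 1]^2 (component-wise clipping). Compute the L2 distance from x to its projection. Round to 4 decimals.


Project each component onto [-3, 1].
clip(6.1722) = 1.0, clip(7.9777) = 1.0
Projection = [1.0, 1.0]
Squared diffs: [26.7517, 48.6883]
Distance = sqrt(75.44) = 8.6856


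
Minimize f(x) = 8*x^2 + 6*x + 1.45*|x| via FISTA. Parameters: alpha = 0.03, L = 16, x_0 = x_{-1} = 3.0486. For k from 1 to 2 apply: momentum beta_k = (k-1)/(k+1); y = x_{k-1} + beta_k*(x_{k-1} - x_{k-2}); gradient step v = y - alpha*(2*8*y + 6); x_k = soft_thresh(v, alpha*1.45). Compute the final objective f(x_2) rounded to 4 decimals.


FISTA on f(x) = 8*x^2 + 6*x + 1.45*|x|
L = 16, alpha = 0.03
Iteration 1: beta = 0.0, y = 3.0486 + 0.0*(3.0486 - 3.0486) = 3.0486
  grad(y) = 54.7776, v = y - alpha*grad = 1.4053
  prox(v) = soft_thresh(1.4053, 0.0435) = 1.3618
Iteration 2: beta = 0.3333, y = 1.3618 + 0.3333*(1.3618 - 3.0486) = 0.7995
  grad(y) = 18.7919, v = y - alpha*grad = 0.2357
  prox(v) = soft_thresh(0.2357, 0.0435) = 0.1922
f(x_2) = 8*0.1922^2 + 6*0.1922 + 1.45*|0.1922| = 1.7278


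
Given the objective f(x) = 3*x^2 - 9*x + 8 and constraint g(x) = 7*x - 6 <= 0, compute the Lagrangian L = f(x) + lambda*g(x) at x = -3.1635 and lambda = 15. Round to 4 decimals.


Step 1: Evaluate f(x).
f(-3.1635) = 3*(-3.1635)^2 - 9*(-3.1635) + 8 = 66.4947
Step 2: Evaluate g(x).
g(-3.1635) = 7*-3.1635 - 6 = -28.1445
Step 3: Compute Lagrangian.
L = 66.4947 + 15*-28.1445 = -355.6728


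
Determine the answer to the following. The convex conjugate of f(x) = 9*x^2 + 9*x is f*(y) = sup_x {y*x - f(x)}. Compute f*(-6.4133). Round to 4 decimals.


f*(y) = sup_x {y*x - a*x^2 - b*x} = sup_x {(y-b)*x - a*x^2}
FOC: (y - b) - 2a*x = 0 => x* = (y - b)/(2a)
x* = (-6.4133 - 9)/(2*9) = -0.8563
f*(-6.4133) = (y-b)^2/(4a) = (-6.4133 - 9)^2/(4*9)
= 237.5698/36 = 6.5992


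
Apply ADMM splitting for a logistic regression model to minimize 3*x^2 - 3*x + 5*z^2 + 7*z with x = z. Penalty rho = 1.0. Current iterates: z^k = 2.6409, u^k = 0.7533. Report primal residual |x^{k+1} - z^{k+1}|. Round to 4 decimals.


ADMM iteration with rho = 1.0, z^k = 2.6409, u^k = 0.7533
Step 1: x-update.
Minimize 3*x^2 - 3*x + (1.0/2)*(x - 2.6409 + 0.7533)^2
FOC: (2*3 + 1.0)*x = 3 + 1.0*(2.6409 - 0.7533)
x^{k+1} = 0.6982
Step 2: z-update.
Minimize 5*z^2 + 7*z + (1.0/2)*(0.6982 - z + 0.7533)^2
FOC: (2*5 + 1.0)*z = -7 + 1.0*(0.6982 + 0.7533)
z^{k+1} = -0.5044
Step 3: u-update.
u^{k+1} = 0.7533 + 0.6982 + 0.5044 = 1.9559
Step 4: Primal residual = |0.6982 + 0.5044| = 1.2026


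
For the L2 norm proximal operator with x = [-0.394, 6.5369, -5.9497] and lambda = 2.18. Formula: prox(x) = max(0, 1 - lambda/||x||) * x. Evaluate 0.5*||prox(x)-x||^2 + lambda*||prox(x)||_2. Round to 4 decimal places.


Step 1: Compute ||x||.
||x|| = 8.8479
Step 2: Compute scaling factor.
scale = max(0, 1 - 2.18/8.8479) = 0.7536
Step 3: prox(x) = [-0.2969, 4.9263, -4.4838]
||prox(x)|| = 6.6679
Step 4: Proximal objective.
0.5*||prox-x||^2 = 2.3762
lambda*||prox|| = 14.536
Total = 16.9122


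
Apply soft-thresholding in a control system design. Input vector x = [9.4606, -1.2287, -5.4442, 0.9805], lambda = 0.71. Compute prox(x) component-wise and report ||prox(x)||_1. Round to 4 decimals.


Soft-thresholding with lambda = 0.71:
prox(9.4606) = sign(9.4606)*max(|9.4606| - 0.71, 0) = 8.7506
prox(-1.2287) = sign(-1.2287)*max(|-1.2287| - 0.71, 0) = -0.5187
prox(-5.4442) = sign(-5.4442)*max(|-5.4442| - 0.71, 0) = -4.7342
prox(0.9805) = sign(0.9805)*max(|0.9805| - 0.71, 0) = 0.2705
prox(x) = [8.7506, -0.5187, -4.7342, 0.2705]
||prox(x)||_1 = 8.7506 + 0.5187 + 4.7342 + 0.2705 = 14.274


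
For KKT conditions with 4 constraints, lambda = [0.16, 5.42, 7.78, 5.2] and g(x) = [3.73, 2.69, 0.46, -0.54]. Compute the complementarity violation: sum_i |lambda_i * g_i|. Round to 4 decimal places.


KKT complementary slackness check:
lambda_1 * g_1 = 0.16 * 3.73 = 0.5968
lambda_2 * g_2 = 5.42 * 2.69 = 14.5798
lambda_3 * g_3 = 7.78 * 0.46 = 3.5788
lambda_4 * g_4 = 5.2 * -0.54 = -2.808
Total violation = 0.5968 + 14.5798 + 3.5788 + 2.808 = 21.5634


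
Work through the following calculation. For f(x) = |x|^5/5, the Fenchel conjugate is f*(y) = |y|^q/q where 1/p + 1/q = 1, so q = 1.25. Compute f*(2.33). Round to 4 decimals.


The conjugate exponent q satisfies 1/p + 1/q = 1.
p = 5, so q = 5/(5 - 1) = 1.25
|y|^q = 2.33^1.25 = 2.8787
f*(2.33) = 2.8787 / 1.25 = 2.303


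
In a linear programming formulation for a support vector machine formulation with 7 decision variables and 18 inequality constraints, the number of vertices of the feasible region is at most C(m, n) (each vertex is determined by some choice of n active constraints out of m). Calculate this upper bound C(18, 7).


Each vertex corresponds to some choice of n active constraints out of m, so the number of vertices is at most C(m, n) = m! / (n!(m-n)!).
m = 18, n = 7
Numerator: 18 * 17 * 16 * 15 * 14 * 13 * 12
Denominator: 7! = 5040
C(18, 7) = 31824


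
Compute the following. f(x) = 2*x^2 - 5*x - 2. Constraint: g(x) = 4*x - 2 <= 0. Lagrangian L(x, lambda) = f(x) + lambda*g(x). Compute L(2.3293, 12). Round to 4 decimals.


Step 1: Evaluate f(x).
f(2.3293) = 2*2.3293^2 - 5*2.3293 - 2 = -2.7952
Step 2: Evaluate g(x).
g(2.3293) = 4*2.3293 - 2 = 7.3172
Step 3: Compute Lagrangian.
L = -2.7952 + 12*7.3172 = 85.0112


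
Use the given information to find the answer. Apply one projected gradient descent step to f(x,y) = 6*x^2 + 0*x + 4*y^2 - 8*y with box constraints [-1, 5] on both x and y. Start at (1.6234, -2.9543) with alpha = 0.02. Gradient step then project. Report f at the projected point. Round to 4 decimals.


Step 1: Compute gradient at (1.6234, -2.9543).
grad_x = 2*6*1.6234 + 0 = 19.4808
grad_y = 2*4*-2.9543 - 8 = -31.6344
Step 2: Gradient step.
x_raw = 1.6234 - 0.02*19.4808 = 1.2338
y_raw = -2.9543 - 0.02*-31.6344 = -2.3216
Step 3: Project onto [-1, 5].
x_proj = clip(1.2338) = 1.2338
y_proj = clip(-2.3216) = -1.0
Step 4: Evaluate f.
f(1.2338, -1.0) = 21.1333


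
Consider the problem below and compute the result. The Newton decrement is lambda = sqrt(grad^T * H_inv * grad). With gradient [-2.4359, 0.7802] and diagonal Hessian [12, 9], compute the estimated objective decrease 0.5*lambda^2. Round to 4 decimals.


Step 1: H is diagonal, so H^(-1) * g = [-0.203, 0.0867].
Step 2: g^T H^(-1) g = sum_i g_i^2 / H_ii
  = (-2.4359)^2/12 + (0.7802)^2/9
  = 0.4945 + 0.0676 = 0.5621
Step 3: Objective decrease = 0.5 * g^T H^(-1) g = 0.2811


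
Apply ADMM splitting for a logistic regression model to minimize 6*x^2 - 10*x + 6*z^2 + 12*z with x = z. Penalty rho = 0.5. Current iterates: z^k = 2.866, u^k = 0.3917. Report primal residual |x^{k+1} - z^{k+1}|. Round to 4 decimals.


ADMM iteration with rho = 0.5, z^k = 2.866, u^k = 0.3917
Step 1: x-update.
Minimize 6*x^2 - 10*x + (0.5/2)*(x - 2.866 + 0.3917)^2
FOC: (2*6 + 0.5)*x = 10 + 0.5*(2.866 - 0.3917)
x^{k+1} = 0.899
Step 2: z-update.
Minimize 6*z^2 + 12*z + (0.5/2)*(0.899 - z + 0.3917)^2
FOC: (2*6 + 0.5)*z = -12 + 0.5*(0.899 + 0.3917)
z^{k+1} = -0.9084
Step 3: u-update.
u^{k+1} = 0.3917 + 0.899 + 0.9084 = 2.199
Step 4: Primal residual = |0.899 + 0.9084| = 1.8073


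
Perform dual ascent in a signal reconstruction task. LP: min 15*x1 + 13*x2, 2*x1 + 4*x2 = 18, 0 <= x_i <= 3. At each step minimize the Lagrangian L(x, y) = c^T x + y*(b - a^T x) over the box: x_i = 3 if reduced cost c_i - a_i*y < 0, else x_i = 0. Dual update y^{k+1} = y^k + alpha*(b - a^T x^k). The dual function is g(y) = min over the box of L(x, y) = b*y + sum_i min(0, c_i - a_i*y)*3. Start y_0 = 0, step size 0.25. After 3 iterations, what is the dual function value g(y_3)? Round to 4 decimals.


Dual ascent for LP: min 15*x1 + 13*x2, 2*x1 + 4*x2 = 18, 0 <= x_i <= 3
Step 1: y^k = 0.0, reduced costs: (15.0, 13.0)
  x^k = (0.0, 0.0), subgradient = b - a^T x = 18.0
  y^{k+1} = 0.0 + 0.25*18.0 = 4.5
Step 2: y^k = 4.5, reduced costs: (6.0, -5.0)
  x^k = (0.0, 3.0), subgradient = b - a^T x = 6.0
  y^{k+1} = 4.5 + 0.25*6.0 = 6.0
Step 3: y^k = 6.0, reduced costs: (3.0, -11.0)
  x^k = (0.0, 3.0), subgradient = b - a^T x = 6.0
  y^{k+1} = 6.0 + 0.25*6.0 = 7.5
Dual objective at y_3 = 7.5: reduced costs (0.0, -17.0), box minimizer x = (0.0, 3.0)
g(y_3) = b*y + (c1 - a1*y)*x1 + (c2 - a2*y)*x2 = 18*7.5 + 0.0*0.0 + (-17.0)*3.0 = 135.0 + 0.0 - 51.0 = 84.0


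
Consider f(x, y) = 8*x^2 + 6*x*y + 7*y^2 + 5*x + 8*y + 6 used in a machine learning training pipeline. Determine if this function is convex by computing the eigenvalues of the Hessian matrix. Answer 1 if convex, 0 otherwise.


The Hessian of f(x,y) = 8*x^2 + 6*x*y + 7*y^2 + 5*x + 8*y + 6 is:
H = [[16, 6], [6, 14]]
Trace = 16 + 14 = 30
Determinant = 16*14 - (6)^2 = 188
Discriminant = (30)^2 - 4*188 = 148.0
Eigenvalues: lambda_1 = 8.9172, lambda_2 = 21.0828
The function is convex.

1


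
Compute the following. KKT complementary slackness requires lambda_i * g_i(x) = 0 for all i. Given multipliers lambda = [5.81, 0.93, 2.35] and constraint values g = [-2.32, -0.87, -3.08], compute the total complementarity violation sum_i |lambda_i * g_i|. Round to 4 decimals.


KKT complementary slackness check:
lambda_1 * g_1 = 5.81 * -2.32 = -13.4792
lambda_2 * g_2 = 0.93 * -0.87 = -0.8091
lambda_3 * g_3 = 2.35 * -3.08 = -7.238
Total violation = 13.4792 + 0.8091 + 7.238 = 21.5263


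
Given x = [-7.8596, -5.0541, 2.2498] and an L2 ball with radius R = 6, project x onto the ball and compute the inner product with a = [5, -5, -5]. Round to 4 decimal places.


Step 1: Compute ||x|| (intermediates to 6 decimals).
||x|| = sqrt((-7.8596)^2 + (-5.0541)^2 + 2.2498^2) = 9.611391
Step 2: Project.
Since ||x|| > R, scale = R/||x|| = 6/9.611391 = 0.624259, proj(x) = scale * x
proj(x) = [-4.906426, -3.155067, 1.404458]
Step 3: Dot product.
a^T * proj(x) = 5*(-4.906426) - 5*(-3.155067) - 5*1.404458 = -15.7791


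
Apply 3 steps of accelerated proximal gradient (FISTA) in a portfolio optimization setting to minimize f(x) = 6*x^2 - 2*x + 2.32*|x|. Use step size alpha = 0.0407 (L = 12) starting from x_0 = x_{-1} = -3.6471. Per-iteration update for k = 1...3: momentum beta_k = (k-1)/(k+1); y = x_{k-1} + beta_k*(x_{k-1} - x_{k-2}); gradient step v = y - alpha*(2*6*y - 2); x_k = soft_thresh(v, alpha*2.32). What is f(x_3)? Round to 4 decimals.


FISTA on f(x) = 6*x^2 - 2*x + 2.32*|x|
L = 12, alpha = 0.0407
Iteration 1: beta = 0.0, y = -3.6471 + 0.0*(-3.6471 + 3.6471) = -3.6471
  grad(y) = -45.7652, v = y - alpha*grad = -1.7845
  prox(v) = soft_thresh(-1.7845, 0.0944) = -1.69
Iteration 2: beta = 0.3333, y = -1.69 + 0.3333*(-1.69 + 3.6471) = -1.0377
  grad(y) = -14.4521, v = y - alpha*grad = -0.4495
  prox(v) = soft_thresh(-0.4495, 0.0944) = -0.3551
Iteration 3: beta = 0.5, y = -0.3551 + 0.5*(-0.3551 + 1.69) = 0.3124
  grad(y) = 1.7493, v = y - alpha*grad = 0.2412
  prox(v) = soft_thresh(0.2412, 0.0944) = 0.1468
f(x_3) = 6*0.1468^2 - 2*0.1468 + 2.32*|0.1468| = 0.1763


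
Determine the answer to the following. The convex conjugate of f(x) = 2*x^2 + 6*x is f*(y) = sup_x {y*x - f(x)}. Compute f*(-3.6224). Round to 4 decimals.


f*(y) = sup_x {y*x - a*x^2 - b*x} = sup_x {(y-b)*x - a*x^2}
FOC: (y - b) - 2a*x = 0 => x* = (y - b)/(2a)
x* = (-3.6224 - 6)/(2*2) = -2.4056
f*(-3.6224) = (y-b)^2/(4a) = (-3.6224 - 6)^2/(4*2)
= 92.5906/8 = 11.5738


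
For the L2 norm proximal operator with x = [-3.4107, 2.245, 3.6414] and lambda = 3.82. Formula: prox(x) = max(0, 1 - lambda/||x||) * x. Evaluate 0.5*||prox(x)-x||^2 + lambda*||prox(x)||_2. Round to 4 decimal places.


Step 1: Compute ||x||.
||x|| = 5.4711
Step 2: Compute scaling factor.
scale = max(0, 1 - 3.82/5.4711) = 0.3018
Step 3: prox(x) = [-1.0293, 0.6775, 1.0989]
||prox(x)|| = 1.6511
Step 4: Proximal objective.
0.5*||prox-x||^2 = 7.2962
lambda*||prox|| = 6.3072
Total = 13.6033


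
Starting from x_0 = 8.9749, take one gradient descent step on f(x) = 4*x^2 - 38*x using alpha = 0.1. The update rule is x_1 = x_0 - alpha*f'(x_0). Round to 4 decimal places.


We compute the gradient at x_0 and apply the update.
f'(x) = 8*x - 38
f'(8.9749) = 8*8.9749 - 38 = 33.7992
x_1 = 8.9749 - 0.1*33.7992 = 5.595


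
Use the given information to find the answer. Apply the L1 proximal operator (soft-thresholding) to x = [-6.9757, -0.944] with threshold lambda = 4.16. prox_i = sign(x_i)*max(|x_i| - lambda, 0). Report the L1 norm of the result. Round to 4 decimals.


Soft-thresholding with lambda = 4.16:
prox(-6.9757) = sign(-6.9757)*max(|-6.9757| - 4.16, 0) = -2.8157
prox(-0.944) = sign(-0.944)*max(|-0.944| - 4.16, 0) = 0.0
prox(x) = [-2.8157, 0.0]
||prox(x)||_1 = 2.8157 + 0.0 = 2.8157


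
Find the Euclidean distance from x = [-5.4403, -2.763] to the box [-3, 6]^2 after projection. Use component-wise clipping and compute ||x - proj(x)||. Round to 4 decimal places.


Project each component onto [-3, 6].
clip(-5.4403) = -3.0, clip(-2.763) = -2.763
Projection = [-3.0, -2.763]
Squared diffs: [5.9551, 0.0]
Distance = sqrt(5.9551) = 2.4403


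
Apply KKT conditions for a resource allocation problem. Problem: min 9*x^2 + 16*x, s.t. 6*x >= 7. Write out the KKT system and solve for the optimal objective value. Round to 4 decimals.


Step 1: Try lambda = 0 (constraint inactive).
x_unc = -16/(2*9) = -0.8889
Check: 6*-0.8889 = -5.3334 < 7 -- violated!
Step 2: Constraint must be active: 6*x = 7
x* = 7/6 = 1.1667 (rounded; the exact value 7/6 is used below)
lambda = (2*9*(7/6) + 16)/6 = 6.1667
Step 3: Compute optimal value.
f(x*) = 9*(7/6)^2 + 16*(7/6) = 30.9167


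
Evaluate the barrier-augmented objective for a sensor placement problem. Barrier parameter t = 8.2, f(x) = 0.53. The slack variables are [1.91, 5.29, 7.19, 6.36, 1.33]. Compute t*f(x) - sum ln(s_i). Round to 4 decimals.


Step 1: Compute log-barrier.
ln values: [0.6471, 1.6658, 1.9727, 1.85, 0.2852]
phi = -(0.6471 + 1.6658 + 1.9727 + 1.85 + 0.2852) = -6.4208
Step 2: Compute augmented objective.
t*f(x) = 8.2*0.53 = 4.346
Total = 4.346 - 6.4208 = -2.0748


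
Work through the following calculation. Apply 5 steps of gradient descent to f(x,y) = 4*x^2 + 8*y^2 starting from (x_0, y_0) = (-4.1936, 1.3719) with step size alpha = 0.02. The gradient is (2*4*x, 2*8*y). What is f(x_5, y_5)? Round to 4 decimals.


Gradient descent on f(x,y) = 4*x^2 + 8*y^2.
Starting point: (-4.1936, 1.3719), alpha = 0.02
Step 1: grad_x = 2*4*-4.1936 = -33.5488, grad_y = 2*8*1.3719 = 21.9504
  x_1 = -4.1936 - 0.02*-33.5488 = -3.5226
  y_1 = 1.3719 - 0.02*21.9504 = 0.9329
Step 2: grad_x = 2*4*-3.5226 = -28.181, grad_y = 2*8*0.9329 = 14.9263
  x_2 = -3.5226 - 0.02*-28.181 = -2.959
  y_2 = 0.9329 - 0.02*14.9263 = 0.6344
Step 3: grad_x = 2*4*-2.959 = -23.672, grad_y = 2*8*0.6344 = 10.1499
  x_3 = -2.959 - 0.02*-23.672 = -2.4856
  y_3 = 0.6344 - 0.02*10.1499 = 0.4314
Step 4: grad_x = 2*4*-2.4856 = -19.8845, grad_y = 2*8*0.4314 = 6.9019
  x_4 = -2.4856 - 0.02*-19.8845 = -2.0879
  y_4 = 0.4314 - 0.02*6.9019 = 0.2933
Step 5: grad_x = 2*4*-2.0879 = -16.703, grad_y = 2*8*0.2933 = 4.6933
  x_5 = -2.0879 - 0.02*-16.703 = -1.7538
  y_5 = 0.2933 - 0.02*4.6933 = 0.1995
f(-1.7538, 0.1995) = 4*(-1.7538)^2 + 8*0.1995^2 = 12.6217


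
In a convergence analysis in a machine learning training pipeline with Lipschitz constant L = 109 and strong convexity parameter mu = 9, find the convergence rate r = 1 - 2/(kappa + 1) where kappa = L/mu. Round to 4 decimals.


Step 1: Compute the condition number.
kappa = L/mu = 109/9 = 12.1111
Step 2: Compute the convergence rate.
r = 1 - 2/(kappa + 1) = 1 - 2*mu/(L + mu) = (L - mu)/(L + mu) = 100/118 = 0.8475


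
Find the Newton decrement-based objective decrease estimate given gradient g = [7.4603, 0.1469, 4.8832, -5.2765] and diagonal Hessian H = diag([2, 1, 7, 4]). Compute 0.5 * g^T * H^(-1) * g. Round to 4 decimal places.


Step 1: H is diagonal, so H^(-1) * g = [3.7302, 0.1469, 0.6976, -1.3191].
Step 2: g^T H^(-1) g = sum_i g_i^2 / H_ii
  = (7.4603)^2/2 + (0.1469)^2/1 + (4.8832)^2/7 + (-5.2765)^2/4
  = 27.828 + 0.0216 + 3.4065 + 6.9604 = 38.2165
Step 3: Objective decrease = 0.5 * g^T H^(-1) g = 19.1083


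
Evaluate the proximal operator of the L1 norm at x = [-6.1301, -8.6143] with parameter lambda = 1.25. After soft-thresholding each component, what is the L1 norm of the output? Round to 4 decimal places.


Soft-thresholding with lambda = 1.25:
prox(-6.1301) = sign(-6.1301)*max(|-6.1301| - 1.25, 0) = -4.8801
prox(-8.6143) = sign(-8.6143)*max(|-8.6143| - 1.25, 0) = -7.3643
prox(x) = [-4.8801, -7.3643]
||prox(x)||_1 = 4.8801 + 7.3643 = 12.2444


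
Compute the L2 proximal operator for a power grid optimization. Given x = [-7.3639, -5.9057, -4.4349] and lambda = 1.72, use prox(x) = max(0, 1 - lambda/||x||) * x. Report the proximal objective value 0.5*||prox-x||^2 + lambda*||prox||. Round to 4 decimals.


Step 1: Compute ||x||.
||x|| = 10.4294
Step 2: Compute scaling factor.
scale = max(0, 1 - 1.72/10.4294) = 0.8351
Step 3: prox(x) = [-6.1495, -4.9317, -3.7035]
||prox(x)|| = 8.7094
Step 4: Proximal objective.
0.5*||prox-x||^2 = 1.4792
lambda*||prox|| = 14.9802
Total = 16.4594


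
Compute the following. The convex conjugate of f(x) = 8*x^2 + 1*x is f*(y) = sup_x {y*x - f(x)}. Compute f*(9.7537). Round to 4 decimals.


f*(y) = sup_x {y*x - a*x^2 - b*x} = sup_x {(y-b)*x - a*x^2}
FOC: (y - b) - 2a*x = 0 => x* = (y - b)/(2a)
x* = (9.7537 - 1)/(2*8) = 0.5471
f*(9.7537) = (y-b)^2/(4a) = (9.7537 - 1)^2/(4*8)
= 76.6273/32 = 2.3946


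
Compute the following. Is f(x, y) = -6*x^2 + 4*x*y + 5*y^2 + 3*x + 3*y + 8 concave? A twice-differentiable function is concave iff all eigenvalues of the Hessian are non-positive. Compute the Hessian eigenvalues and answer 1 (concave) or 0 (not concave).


The Hessian of f(x,y) = -6*x^2 + 4*x*y + 5*y^2 + 3*x + 3*y + 8 is:
H = [[-12, 4], [4, 10]]
Trace = -12 + 10 = -2
Determinant = -12*10 - (4)^2 = -136
Discriminant = (-2)^2 - 4*-136 = 548.0
Eigenvalues: lambda_1 = -12.7047, lambda_2 = 10.7047
The function is not concave.

0


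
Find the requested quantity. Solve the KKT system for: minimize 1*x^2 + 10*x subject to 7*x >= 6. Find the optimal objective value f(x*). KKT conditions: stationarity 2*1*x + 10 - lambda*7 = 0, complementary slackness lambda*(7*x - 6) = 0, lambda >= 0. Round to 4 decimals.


Step 1: Try lambda = 0 (constraint inactive).
x_unc = -10/(2*1) = -5.0
Check: 7*-5.0 = -35.0 < 6 -- violated!
Step 2: Constraint must be active: 7*x = 6
x* = 6/7 = 0.8571 (rounded; the exact value 6/7 is used below)
lambda = (2*1*(6/7) + 10)/7 = 1.6735
Step 3: Compute optimal value.
f(x*) = 1*(6/7)^2 + 10*(6/7) = 9.3061


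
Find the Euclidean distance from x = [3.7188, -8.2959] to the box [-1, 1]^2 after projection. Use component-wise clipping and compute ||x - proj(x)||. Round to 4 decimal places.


Project each component onto [-1, 1].
clip(3.7188) = 1.0, clip(-8.2959) = -1.0
Projection = [1.0, -1.0]
Squared diffs: [7.3919, 53.2302]
Distance = sqrt(60.6221) = 7.786


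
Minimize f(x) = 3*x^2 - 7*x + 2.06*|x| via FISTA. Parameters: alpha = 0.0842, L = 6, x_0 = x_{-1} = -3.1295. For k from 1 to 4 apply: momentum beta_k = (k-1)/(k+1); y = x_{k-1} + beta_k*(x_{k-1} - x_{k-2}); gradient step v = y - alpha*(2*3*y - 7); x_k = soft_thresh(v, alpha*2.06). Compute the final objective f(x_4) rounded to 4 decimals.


FISTA on f(x) = 3*x^2 - 7*x + 2.06*|x|
L = 6, alpha = 0.0842
Iteration 1: beta = 0.0, y = -3.1295 + 0.0*(-3.1295 + 3.1295) = -3.1295
  grad(y) = -25.777, v = y - alpha*grad = -0.9591
  prox(v) = soft_thresh(-0.9591, 0.1735) = -0.7856
Iteration 2: beta = 0.3333, y = -0.7856 + 0.3333*(-0.7856 + 3.1295) = -0.0043
  grad(y) = -7.026, v = y - alpha*grad = 0.5873
  prox(v) = soft_thresh(0.5873, 0.1735) = 0.4138
Iteration 3: beta = 0.5, y = 0.4138 + 0.5*(0.4138 + 0.7856) = 1.0135
  grad(y) = -0.9189, v = y - alpha*grad = 1.0909
  prox(v) = soft_thresh(1.0909, 0.1735) = 0.9174
Iteration 4: beta = 0.6, y = 0.9174 + 0.6*(0.9174 - 0.4138) = 1.2196
  grad(y) = 0.3177, v = y - alpha*grad = 1.1929
  prox(v) = soft_thresh(1.1929, 0.1735) = 1.0194
f(x_4) = 3*1.0194^2 - 7*1.0194 + 2.06*|1.0194| = -1.9183


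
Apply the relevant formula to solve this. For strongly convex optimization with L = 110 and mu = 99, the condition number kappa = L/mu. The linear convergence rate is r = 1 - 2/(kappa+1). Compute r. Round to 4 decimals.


Step 1: Compute the condition number.
kappa = L/mu = 110/99 = 1.1111
Step 2: Compute the convergence rate.
r = 1 - 2/(kappa + 1) = 1 - 2*mu/(L + mu) = (L - mu)/(L + mu) = 11/209 = 0.0526


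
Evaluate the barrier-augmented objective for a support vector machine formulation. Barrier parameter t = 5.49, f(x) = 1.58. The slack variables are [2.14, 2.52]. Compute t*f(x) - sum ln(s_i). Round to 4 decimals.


Step 1: Compute log-barrier.
ln values: [0.7608, 0.9243]
phi = -(0.7608 + 0.9243) = -1.6851
Step 2: Compute augmented objective.
t*f(x) = 5.49*1.58 = 8.6742
Total = 8.6742 - 1.6851 = 6.9891


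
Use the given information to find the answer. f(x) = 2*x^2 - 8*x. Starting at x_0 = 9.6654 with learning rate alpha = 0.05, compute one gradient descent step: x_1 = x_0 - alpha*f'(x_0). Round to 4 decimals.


We compute the gradient at x_0 and apply the update.
f'(x) = 4*x - 8
f'(9.6654) = 4*9.6654 - 8 = 30.6616
x_1 = 9.6654 - 0.05*30.6616 = 8.1323


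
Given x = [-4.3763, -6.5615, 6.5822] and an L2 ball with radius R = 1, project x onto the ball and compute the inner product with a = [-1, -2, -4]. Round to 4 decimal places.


Step 1: Compute ||x|| (intermediates to 6 decimals).
||x|| = sqrt((-4.3763)^2 + (-6.5615)^2 + 6.5822^2) = 10.272811
Step 2: Project.
Since ||x|| > R, scale = R/||x|| = 1/10.272811 = 0.097344, proj(x) = scale * x
proj(x) = [-0.426007, -0.638723, 0.640738]
Step 3: Dot product.
a^T * proj(x) = -1*(-0.426007) - 2*(-0.638723) - 4*0.640738 = -0.8595


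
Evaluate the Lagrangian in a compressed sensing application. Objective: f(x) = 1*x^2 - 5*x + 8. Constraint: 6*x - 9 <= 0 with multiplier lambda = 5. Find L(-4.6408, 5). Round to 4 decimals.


Step 1: Evaluate f(x).
f(-4.6408) = 1*(-4.6408)^2 - 5*(-4.6408) + 8 = 52.741
Step 2: Evaluate g(x).
g(-4.6408) = 6*-4.6408 - 9 = -36.8448
Step 3: Compute Lagrangian.
L = 52.741 + 5*-36.8448 = -131.483
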